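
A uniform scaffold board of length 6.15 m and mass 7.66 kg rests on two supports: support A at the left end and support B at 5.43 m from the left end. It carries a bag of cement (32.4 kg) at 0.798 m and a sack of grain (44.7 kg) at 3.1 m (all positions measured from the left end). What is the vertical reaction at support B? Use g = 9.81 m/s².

R_B ≈ 340 N

Taking torques about support A:
Beam weight: 7.66 × 9.81 = 75.14 N down at 3.075 m → arm 3.075 m, τ = 75.14 × 3.075 = 231.1 N·m clockwise.
Bag of cement: 32.4 × 9.81 = 317.8 N down at 0.798 m → arm 0.798 m, τ = 317.8 × 0.798 = 253.6 N·m clockwise.
Sack of grain: 44.7 × 9.81 = 438.5 N down at 3.1 m → arm 3.1 m, τ = 438.5 × 3.1 = 1359 N·m clockwise.
Net load moment about support A = 1844 N·m clockwise.
Reaction R at support B is upward at 5.43 m, arm 5.43 m → moment R × 5.43 counterclockwise.
Balancing moments: R × 5.43 = 1844, giving R = 340 N.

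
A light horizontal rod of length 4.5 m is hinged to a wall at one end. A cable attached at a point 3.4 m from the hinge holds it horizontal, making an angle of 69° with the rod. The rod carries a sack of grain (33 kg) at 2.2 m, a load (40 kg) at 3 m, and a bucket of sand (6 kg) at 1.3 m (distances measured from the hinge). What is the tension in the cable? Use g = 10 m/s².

Take moments about the hinge.
Sack of grain: 33 × 10 = 330 N down at 2.2 m → arm 2.2 m, τ = 330 × 2.2 = 726 N·m clockwise.
Load: 40 × 10 = 400 N down at 3 m → arm 3 m, τ = 400 × 3 = 1200 N·m clockwise.
Bucket of sand: 6 × 10 = 60 N down at 1.3 m → arm 1.3 m, τ = 60 × 1.3 = 78 N·m clockwise.
Total clockwise load moment = 2004 N·m.
The cable tension T acts at 3.4 m; only its component perpendicular to the rod, T sinθ, produces torque. sin 69° = 0.9336.
Setting net torque to zero: T × 3.4 × 0.9336 = 2004 → T = 2004 / 3.174 = 631 N.

T ≈ 631 N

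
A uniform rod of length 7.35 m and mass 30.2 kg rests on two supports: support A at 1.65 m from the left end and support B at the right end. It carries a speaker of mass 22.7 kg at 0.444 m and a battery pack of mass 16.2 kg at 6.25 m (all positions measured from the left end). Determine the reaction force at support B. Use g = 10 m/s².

R_B ≈ 190 N

Choose support A as the axis so its reaction then has zero moment arm.
Beam weight: 30.2 × 10 = 302 N down at 3.675 m → arm 2.025 m, τ = 302 × 2.025 = 611.5 N·m clockwise.
Speaker: 22.7 × 10 = 227 N down at 0.444 m → arm 1.206 m, τ = 227 × 1.206 = 273.8 N·m counterclockwise.
Battery pack: 16.2 × 10 = 162 N down at 6.25 m → arm 4.6 m, τ = 162 × 4.6 = 745.2 N·m clockwise.
Net load moment about support A = 1083 N·m clockwise.
Reaction R at support B is upward at 7.35 m, arm 5.7 m → moment R × 5.7 counterclockwise.
Στ = 0 ⇒ R × 5.7 = 1083 ⇒ R = 190 N.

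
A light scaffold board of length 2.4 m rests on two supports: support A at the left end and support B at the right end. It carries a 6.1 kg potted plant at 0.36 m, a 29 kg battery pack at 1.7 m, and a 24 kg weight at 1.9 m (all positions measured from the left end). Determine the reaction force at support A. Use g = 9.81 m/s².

R_A ≈ 183 N

About support B:
Potted plant: 6.1 × 9.81 = 59.84 N down at 0.36 m → arm 2.04 m, τ = 59.84 × 2.04 = 122.1 N·m counterclockwise.
Battery pack: 29 × 9.81 = 284.5 N down at 1.7 m → arm 0.7 m, τ = 284.5 × 0.7 = 199.1 N·m counterclockwise.
Weight: 24 × 9.81 = 235.4 N down at 1.9 m → arm 0.5 m, τ = 235.4 × 0.5 = 117.7 N·m counterclockwise.
Net load moment about support B = 438.9 N·m counterclockwise.
Reaction R at support A is upward at 0 m, arm 2.4 m → moment R × 2.4 clockwise.
Setting net torque to zero: R × 2.4 = 438.9 → R = 183 N.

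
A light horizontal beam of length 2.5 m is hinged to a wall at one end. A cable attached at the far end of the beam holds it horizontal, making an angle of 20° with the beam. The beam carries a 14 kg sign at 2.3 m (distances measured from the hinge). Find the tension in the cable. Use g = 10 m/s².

T ≈ 377 N

Take moments about the hinge.
Sign: 14 × 10 = 140 N down at 2.3 m → arm 2.3 m, τ = 140 × 2.3 = 322 N·m clockwise.
Total clockwise load moment = 322 N·m.
The cable tension T acts at 2.5 m; only its component perpendicular to the beam, T sinθ, produces torque. sin 20° = 0.342.
For rotational equilibrium, T × 2.5 × 0.342 = 322, so T = 322 / 0.855 = 377 N.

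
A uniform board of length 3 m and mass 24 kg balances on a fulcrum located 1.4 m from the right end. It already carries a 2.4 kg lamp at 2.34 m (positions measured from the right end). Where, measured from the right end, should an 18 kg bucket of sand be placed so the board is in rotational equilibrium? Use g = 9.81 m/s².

Choose the fulcrum (at 1.4 m from the right end) as the axis so the support reaction has zero arm there.
Beam weight: 24 × 9.81 = 235.4 N down at 1.5 m → arm 0.1 m, τ = 235.4 × 0.1 = 23.54 N·m counterclockwise.
Lamp: 2.4 × 9.81 = 23.54 N down at 2.34 m → arm 0.94 m, τ = 23.54 × 0.94 = 22.13 N·m counterclockwise.
Net moment of existing loads = 45.67 N·m counterclockwise.
The bucket of sand weighs 18 × 9.81 = 176.6 N and must supply an equal clockwise moment, so its lever arm about the fulcrum is 45.67 / 176.6 = 0.259 m.
That puts it at 1.4 − 0.259 = 1.14 m from the right end.

x ≈ 1.14 m from the right end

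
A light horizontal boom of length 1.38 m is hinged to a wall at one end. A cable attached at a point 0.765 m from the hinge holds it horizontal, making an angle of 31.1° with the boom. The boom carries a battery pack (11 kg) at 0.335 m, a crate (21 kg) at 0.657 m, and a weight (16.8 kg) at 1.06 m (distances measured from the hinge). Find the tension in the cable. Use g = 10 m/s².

Take moments about the hinge.
Battery pack: 11 × 10 = 110 N down at 0.335 m → arm 0.335 m, τ = 110 × 0.335 = 36.85 N·m clockwise.
Crate: 21 × 10 = 210 N down at 0.657 m → arm 0.657 m, τ = 210 × 0.657 = 138 N·m clockwise.
Weight: 16.8 × 10 = 168 N down at 1.06 m → arm 1.06 m, τ = 168 × 1.06 = 178.1 N·m clockwise.
Total clockwise load moment = 352.9 N·m.
The cable tension T acts at 0.765 m; only its component perpendicular to the boom, T sinθ, produces torque. sin 31.1° = 0.5165.
For rotational equilibrium, T × 0.765 × 0.5165 = 352.9, so T = 352.9 / 0.3951 = 893 N.

T ≈ 893 N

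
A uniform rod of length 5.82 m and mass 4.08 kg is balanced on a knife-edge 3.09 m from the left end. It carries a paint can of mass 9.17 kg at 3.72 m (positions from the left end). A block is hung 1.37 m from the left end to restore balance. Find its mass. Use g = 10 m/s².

Sum moments about the knife-edge (at 3.09 m from the left end) (the support reaction has zero arm there).
Beam weight: 4.08 × 10 = 40.8 N down at 2.91 m → arm 0.18 m, τ = 40.8 × 0.18 = 7.344 N·m counterclockwise.
Paint can: 9.17 × 10 = 91.7 N down at 3.72 m → arm 0.63 m, τ = 91.7 × 0.63 = 57.77 N·m clockwise.
Net moment of known loads = 50.43 N·m clockwise.
An unknown mass m at 1.37 m has arm 1.72 m; its moment is m·g·1.72 counterclockwise.
For rotational equilibrium, m × 10 × 1.72 = 50.43, so m = 50.43 / (10 × 1.72) = 2.93 kg.

m ≈ 2.93 kg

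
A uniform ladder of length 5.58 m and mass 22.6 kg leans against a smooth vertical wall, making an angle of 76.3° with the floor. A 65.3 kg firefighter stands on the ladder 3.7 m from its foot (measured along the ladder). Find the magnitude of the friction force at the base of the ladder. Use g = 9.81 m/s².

f ≈ 131 N

Take moments about the foot of the ladder.
Ladder weight 22.6×9.81 = 221.7 N acts at 2.79 m along the ladder; its horizontal arm is 2.79·cos76.3° = 0.6608 m → τ = 146.5 N·m clockwise.
Firefighter: 65.3×9.81 = 640.6 N at 3.7 m → arm 0.8763 m → τ = 561.4 N·m clockwise.
Wall normal N acts horizontally at the top; its moment arm is the height L sinθ = 5.58·sin76.3° = 5.421 m, counterclockwise.
Balancing moments: N × 5.421 = 707.9, giving N = 131 N.
ΣFx = 0: friction at the foot balances the wall's push, so f = N_wall = 131 N.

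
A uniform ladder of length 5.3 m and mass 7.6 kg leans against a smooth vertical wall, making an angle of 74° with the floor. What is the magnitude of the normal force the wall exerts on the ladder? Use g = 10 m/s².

N_wall ≈ 10.9 N

Take moments about the foot of the ladder.
Ladder weight 7.6×10 = 76 N acts at 2.65 m along the ladder; its horizontal arm is 2.65·cos74° = 0.7304 m → τ = 55.51 N·m clockwise.
Wall normal N acts horizontally at the top; its moment arm is the height L sinθ = 5.3·sin74° = 5.095 m, counterclockwise.
Balancing moments: N × 5.095 = 55.51, giving N = 10.9 N.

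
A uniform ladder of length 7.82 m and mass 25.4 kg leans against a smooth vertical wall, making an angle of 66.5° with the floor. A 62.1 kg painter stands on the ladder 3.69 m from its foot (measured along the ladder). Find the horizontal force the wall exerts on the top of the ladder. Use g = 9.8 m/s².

N_wall ≈ 179 N

Choose the foot of the ladder as the axis so the floor normal and friction both act there and drop out.
Ladder weight 25.4×9.8 = 248.9 N acts at 3.91 m along the ladder; its horizontal arm is 3.91·cos66.5° = 1.559 m → τ = 388 N·m clockwise.
Painter: 62.1×9.8 = 608.6 N at 3.69 m → arm 1.471 m → τ = 895.3 N·m clockwise.
Wall normal N acts horizontally at the top; its moment arm is the height L sinθ = 7.82·sin66.5° = 7.171 m, counterclockwise.
Setting net torque to zero: N × 7.171 = 1283 → N = 179 N.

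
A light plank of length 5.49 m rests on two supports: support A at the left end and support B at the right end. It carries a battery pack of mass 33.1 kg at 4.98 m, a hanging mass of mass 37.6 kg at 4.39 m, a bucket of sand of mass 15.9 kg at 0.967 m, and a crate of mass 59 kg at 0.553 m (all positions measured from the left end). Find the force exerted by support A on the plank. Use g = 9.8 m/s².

R_A ≈ 752 N

Choose support B as the axis so its reaction then has zero moment arm.
Battery pack: 33.1 × 9.8 = 324.4 N down at 4.98 m → arm 0.51 m, τ = 324.4 × 0.51 = 165.4 N·m counterclockwise.
Hanging mass: 37.6 × 9.8 = 368.5 N down at 4.39 m → arm 1.1 m, τ = 368.5 × 1.1 = 405.4 N·m counterclockwise.
Bucket of sand: 15.9 × 9.8 = 155.8 N down at 0.967 m → arm 4.523 m, τ = 155.8 × 4.523 = 704.7 N·m counterclockwise.
Crate: 59 × 9.8 = 578.2 N down at 0.553 m → arm 4.937 m, τ = 578.2 × 4.937 = 2855 N·m counterclockwise.
Net load moment about support B = 4130 N·m counterclockwise.
Reaction R at support A is upward at 0 m, arm 5.49 m → moment R × 5.49 clockwise.
Setting net torque to zero: R × 5.49 = 4130 → R = 752 N.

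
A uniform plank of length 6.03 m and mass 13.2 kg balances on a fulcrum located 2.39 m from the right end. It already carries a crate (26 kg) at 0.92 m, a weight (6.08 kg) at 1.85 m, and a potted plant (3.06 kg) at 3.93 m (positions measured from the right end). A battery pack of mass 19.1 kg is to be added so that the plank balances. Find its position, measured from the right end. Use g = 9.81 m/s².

About the fulcrum (at 2.39 m from the right end):
Beam weight: 13.2 × 9.81 = 129.5 N down at 3.015 m → arm 0.625 m, τ = 129.5 × 0.625 = 80.94 N·m counterclockwise.
Crate: 26 × 9.81 = 255.1 N down at 0.92 m → arm 1.47 m, τ = 255.1 × 1.47 = 375 N·m clockwise.
Weight: 6.08 × 9.81 = 59.64 N down at 1.85 m → arm 0.54 m, τ = 59.64 × 0.54 = 32.21 N·m clockwise.
Potted plant: 3.06 × 9.81 = 30.02 N down at 3.93 m → arm 1.54 m, τ = 30.02 × 1.54 = 46.23 N·m counterclockwise.
Net moment of existing loads = 280 N·m clockwise.
The battery pack weighs 19.1 × 9.81 = 187.4 N and must supply an equal counterclockwise moment, so its lever arm about the fulcrum is 280 / 187.4 = 1.49 m.
That puts it at 2.39 + 1.49 = 3.88 m from the right end.

x ≈ 3.88 m from the right end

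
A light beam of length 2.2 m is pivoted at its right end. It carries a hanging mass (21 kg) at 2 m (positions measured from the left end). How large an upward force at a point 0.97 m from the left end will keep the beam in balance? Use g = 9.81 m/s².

F ≈ 33.5 N

Taking torques about the right end:
Hanging mass: 21 × 9.81 = 206 N down at 2 m → arm 0.2 m, τ = 206 × 0.2 = 41.2 N·m counterclockwise.
Net moment of the loads = 41.2 N·m counterclockwise.
The upward force F acts at a point 0.97 m from the left end, arm 1.23 m, giving F × 1.23 clockwise.
Setting net torque to zero: F × 1.23 = 41.2 → F = 41.2 / 1.23 = 33.5 N.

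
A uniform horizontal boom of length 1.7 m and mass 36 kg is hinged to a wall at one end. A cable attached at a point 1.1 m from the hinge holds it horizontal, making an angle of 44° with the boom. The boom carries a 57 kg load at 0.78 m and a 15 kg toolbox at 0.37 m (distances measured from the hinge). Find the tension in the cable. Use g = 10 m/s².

T ≈ 1050 N

Sum moments about the hinge (the unknown hinge reaction has zero arm there).
Beam weight: 36 × 10 = 360 N down at 0.85 m → arm 0.85 m, τ = 360 × 0.85 = 306 N·m clockwise.
Load: 57 × 10 = 570 N down at 0.78 m → arm 0.78 m, τ = 570 × 0.78 = 444.6 N·m clockwise.
Toolbox: 15 × 10 = 150 N down at 0.37 m → arm 0.37 m, τ = 150 × 0.37 = 55.5 N·m clockwise.
Total clockwise load moment = 806.1 N·m.
The cable tension T acts at 1.1 m; only its component perpendicular to the boom, T sinθ, produces torque. sin 44° = 0.6947.
Balancing moments: T × 1.1 × 0.6947 = 806.1, giving T = 806.1 / 0.7642 = 1050 N.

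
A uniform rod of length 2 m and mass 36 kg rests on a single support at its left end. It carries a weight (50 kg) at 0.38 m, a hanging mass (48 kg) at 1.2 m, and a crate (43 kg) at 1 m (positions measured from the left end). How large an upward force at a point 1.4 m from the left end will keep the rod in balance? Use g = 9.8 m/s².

F ≈ 1090 N

Choose the left end as the axis so the unknown pivot reaction has zero arm there.
Beam weight: 36 × 9.8 = 352.8 N down at 1 m → arm 1 m, τ = 352.8 × 1 = 352.8 N·m clockwise.
Weight: 50 × 9.8 = 490 N down at 0.38 m → arm 0.38 m, τ = 490 × 0.38 = 186.2 N·m clockwise.
Hanging mass: 48 × 9.8 = 470.4 N down at 1.2 m → arm 1.2 m, τ = 470.4 × 1.2 = 564.5 N·m clockwise.
Crate: 43 × 9.8 = 421.4 N down at 1 m → arm 1 m, τ = 421.4 × 1 = 421.4 N·m clockwise.
Net moment of the loads = 1525 N·m clockwise.
The upward force F acts at a point 1.4 m from the left end, arm 1.4 m, giving F × 1.4 counterclockwise.
For rotational equilibrium, F × 1.4 = 1525, so F = 1525 / 1.4 = 1090 N.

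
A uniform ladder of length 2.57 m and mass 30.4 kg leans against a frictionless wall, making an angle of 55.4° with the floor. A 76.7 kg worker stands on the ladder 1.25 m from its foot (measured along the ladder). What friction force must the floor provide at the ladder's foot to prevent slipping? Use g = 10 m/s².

f ≈ 362 N

Sum moments about the foot of the ladder (the floor normal and friction both act there and drop out).
Ladder weight 30.4×10 = 304 N acts at 1.285 m along the ladder; its horizontal arm is 1.285·cos55.4° = 0.7297 m → τ = 221.8 N·m clockwise.
Worker: 76.7×10 = 767 N at 1.25 m → arm 0.7098 m → τ = 544.4 N·m clockwise.
Wall normal N acts horizontally at the top; its moment arm is the height L sinθ = 2.57·sin55.4° = 2.115 m, counterclockwise.
Balancing moments: N × 2.115 = 766.2, giving N = 362 N.
ΣFx = 0: friction at the foot balances the wall's push, so f = N_wall = 362 N.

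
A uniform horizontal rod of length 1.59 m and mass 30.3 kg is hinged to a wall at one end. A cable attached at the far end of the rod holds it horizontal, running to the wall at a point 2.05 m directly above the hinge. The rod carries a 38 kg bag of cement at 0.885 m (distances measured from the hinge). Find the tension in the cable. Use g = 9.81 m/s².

T ≈ 451 N

Taking torques about the hinge:
Beam weight: 30.3 × 9.81 = 297.2 N down at 0.795 m → arm 0.795 m, τ = 297.2 × 0.795 = 236.3 N·m clockwise.
Bag of cement: 38 × 9.81 = 372.8 N down at 0.885 m → arm 0.885 m, τ = 372.8 × 0.885 = 329.9 N·m clockwise.
Total clockwise load moment = 566.2 N·m.
The cable tension T acts at 1.59 m; only its component perpendicular to the rod, T sinθ, produces torque. sinθ = h/√(h²+d²) = 2.05/√(2.05²+1.59²) = 0.7902.
Balancing moments: T × 1.59 × 0.7902 = 566.2, giving T = 566.2 / 1.256 = 451 N.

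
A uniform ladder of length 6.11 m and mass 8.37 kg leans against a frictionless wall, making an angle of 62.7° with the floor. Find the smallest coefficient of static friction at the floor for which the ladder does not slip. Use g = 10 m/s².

μ_min ≈ 0.258

Choose the foot of the ladder as the axis so the floor normal and friction both act there and drop out.
Ladder weight 8.37×10 = 83.7 N acts at 3.055 m along the ladder; its horizontal arm is 3.055·cos62.7° = 1.401 m → τ = 117.3 N·m clockwise.
Wall normal N acts horizontally at the top; its moment arm is the height L sinθ = 6.11·sin62.7° = 5.429 m, counterclockwise.
Balancing moments: N × 5.429 = 117.3, giving N = 21.61 N.
ΣFx = 0 ⇒ f = N_wall = 21.61 N. ΣFy = 0 ⇒ N_floor = 83.7 N.
μ_min = f / N_floor = 21.61 / 83.7 = 0.258.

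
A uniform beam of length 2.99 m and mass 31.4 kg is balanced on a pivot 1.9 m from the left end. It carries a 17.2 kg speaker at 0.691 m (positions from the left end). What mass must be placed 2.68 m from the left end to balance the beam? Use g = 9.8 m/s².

Sum moments about the pivot (at 1.9 m from the left end) (the support reaction has zero arm there).
Beam weight: 31.4 × 9.8 = 307.7 N down at 1.495 m → arm 0.405 m, τ = 307.7 × 0.405 = 124.6 N·m counterclockwise.
Speaker: 17.2 × 9.8 = 168.6 N down at 0.691 m → arm 1.209 m, τ = 168.6 × 1.209 = 203.8 N·m counterclockwise.
Net moment of known loads = 328.4 N·m counterclockwise.
An unknown mass m at 2.68 m has arm 0.78 m; its moment is m·g·0.78 clockwise.
Στ = 0 ⇒ m × 9.8 × 0.78 = 328.4 ⇒ m = 328.4 / (9.8 × 0.78) = 43 kg.

m ≈ 43 kg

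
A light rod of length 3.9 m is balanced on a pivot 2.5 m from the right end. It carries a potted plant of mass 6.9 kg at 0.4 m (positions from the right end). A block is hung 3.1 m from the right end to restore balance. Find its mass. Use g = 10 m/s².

About the pivot (at 2.5 m from the right end):
Potted plant: 6.9 × 10 = 69 N down at 0.4 m → arm 2.1 m, τ = 69 × 2.1 = 144.9 N·m clockwise.
Net moment of known loads = 144.9 N·m clockwise.
An unknown mass m at 3.1 m has arm 0.6 m; its moment is m·g·0.6 counterclockwise.
Balancing moments: m × 10 × 0.6 = 144.9, giving m = 144.9 / (10 × 0.6) = 24.2 kg.

m ≈ 24.2 kg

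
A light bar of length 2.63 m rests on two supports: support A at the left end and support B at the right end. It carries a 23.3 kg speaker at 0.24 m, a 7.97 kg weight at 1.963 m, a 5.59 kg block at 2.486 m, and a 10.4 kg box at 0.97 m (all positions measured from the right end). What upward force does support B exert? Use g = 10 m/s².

Sum moments about support A (its reaction then has zero moment arm).
Speaker: 23.3 × 10 = 233 N down at 0.24 m → arm 2.39 m, τ = 233 × 2.39 = 556.9 N·m clockwise.
Weight: 7.97 × 10 = 79.7 N down at 1.963 m → arm 0.667 m, τ = 79.7 × 0.667 = 53.16 N·m clockwise.
Block: 5.59 × 10 = 55.9 N down at 2.486 m → arm 0.144 m, τ = 55.9 × 0.144 = 8.05 N·m clockwise.
Box: 10.4 × 10 = 104 N down at 0.97 m → arm 1.66 m, τ = 104 × 1.66 = 172.6 N·m clockwise.
Net load moment about support A = 790.7 N·m clockwise.
Reaction R at support B is upward at 0 m, arm 2.63 m → moment R × 2.63 counterclockwise.
Setting net torque to zero: R × 2.63 = 790.7 → R = 301 N.

R_B ≈ 301 N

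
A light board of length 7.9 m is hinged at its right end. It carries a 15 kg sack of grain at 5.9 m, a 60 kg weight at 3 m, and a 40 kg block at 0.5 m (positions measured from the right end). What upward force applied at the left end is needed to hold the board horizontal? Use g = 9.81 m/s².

F ≈ 358 N

Take moments about the right end.
Sack of grain: 15 × 9.81 = 147.2 N down at 5.9 m → arm 5.9 m, τ = 147.2 × 5.9 = 868.5 N·m counterclockwise.
Weight: 60 × 9.81 = 588.6 N down at 3 m → arm 3 m, τ = 588.6 × 3 = 1766 N·m counterclockwise.
Block: 40 × 9.81 = 392.4 N down at 0.5 m → arm 0.5 m, τ = 392.4 × 0.5 = 196.2 N·m counterclockwise.
Net moment of the loads = 2831 N·m counterclockwise.
The upward force F acts at the left end, arm 7.9 m, giving F × 7.9 clockwise.
Balancing moments: F × 7.9 = 2831, giving F = 2831 / 7.9 = 358 N.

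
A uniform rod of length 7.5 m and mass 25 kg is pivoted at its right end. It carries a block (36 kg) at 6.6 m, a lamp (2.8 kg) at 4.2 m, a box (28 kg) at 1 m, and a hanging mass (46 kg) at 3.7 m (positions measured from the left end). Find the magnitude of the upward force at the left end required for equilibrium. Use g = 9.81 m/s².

Taking torques about the right end:
Beam weight: 25 × 9.81 = 245.2 N down at 3.75 m → arm 3.75 m, τ = 245.2 × 3.75 = 919.5 N·m counterclockwise.
Block: 36 × 9.81 = 353.2 N down at 6.6 m → arm 0.9 m, τ = 353.2 × 0.9 = 317.9 N·m counterclockwise.
Lamp: 2.8 × 9.81 = 27.47 N down at 4.2 m → arm 3.3 m, τ = 27.47 × 3.3 = 90.65 N·m counterclockwise.
Box: 28 × 9.81 = 274.7 N down at 1 m → arm 6.5 m, τ = 274.7 × 6.5 = 1786 N·m counterclockwise.
Hanging mass: 46 × 9.81 = 451.3 N down at 3.7 m → arm 3.8 m, τ = 451.3 × 3.8 = 1715 N·m counterclockwise.
Net moment of the loads = 4829 N·m counterclockwise.
The upward force F acts at the left end, arm 7.5 m, giving F × 7.5 clockwise.
Setting net torque to zero: F × 7.5 = 4829 → F = 4829 / 7.5 = 644 N.

F ≈ 644 N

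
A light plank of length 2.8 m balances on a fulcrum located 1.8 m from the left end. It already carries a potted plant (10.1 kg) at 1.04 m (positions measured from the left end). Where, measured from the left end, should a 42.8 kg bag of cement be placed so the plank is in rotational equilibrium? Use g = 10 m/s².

x ≈ 1.98 m from the left end

Taking torques about the fulcrum (at 1.8 m from the left end):
Potted plant: 10.1 × 10 = 101 N down at 1.04 m → arm 0.76 m, τ = 101 × 0.76 = 76.76 N·m counterclockwise.
Net moment of existing loads = 76.76 N·m counterclockwise.
The bag of cement weighs 42.8 × 10 = 428 N and must supply an equal clockwise moment, so its lever arm about the fulcrum is 76.76 / 428 = 0.179 m.
That puts it at 1.8 + 0.179 = 1.98 m from the left end.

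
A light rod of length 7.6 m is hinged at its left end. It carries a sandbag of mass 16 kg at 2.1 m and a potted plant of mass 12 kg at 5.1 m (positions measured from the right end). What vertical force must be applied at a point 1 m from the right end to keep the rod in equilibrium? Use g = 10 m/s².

F ≈ 179 N

Sum moments about the left end (the unknown pivot reaction has zero arm there).
Sandbag: 16 × 10 = 160 N down at 2.1 m → arm 5.5 m, τ = 160 × 5.5 = 880 N·m clockwise.
Potted plant: 12 × 10 = 120 N down at 5.1 m → arm 2.5 m, τ = 120 × 2.5 = 300 N·m clockwise.
Net moment of the loads = 1180 N·m clockwise.
The upward force F acts at a point 1 m from the right end, arm 6.6 m, giving F × 6.6 counterclockwise.
Setting net torque to zero: F × 6.6 = 1180 → F = 1180 / 6.6 = 179 N.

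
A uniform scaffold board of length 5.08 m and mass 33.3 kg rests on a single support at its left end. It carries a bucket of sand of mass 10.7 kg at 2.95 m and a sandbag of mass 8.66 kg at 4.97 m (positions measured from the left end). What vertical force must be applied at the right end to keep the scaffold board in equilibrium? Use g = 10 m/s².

Choose the left end as the axis so the unknown pivot reaction has zero arm there.
Beam weight: 33.3 × 10 = 333 N down at 2.54 m → arm 2.54 m, τ = 333 × 2.54 = 845.8 N·m clockwise.
Bucket of sand: 10.7 × 10 = 107 N down at 2.95 m → arm 2.95 m, τ = 107 × 2.95 = 315.7 N·m clockwise.
Sandbag: 8.66 × 10 = 86.6 N down at 4.97 m → arm 4.97 m, τ = 86.6 × 4.97 = 430.4 N·m clockwise.
Net moment of the loads = 1592 N·m clockwise.
The upward force F acts at the right end, arm 5.08 m, giving F × 5.08 counterclockwise.
For rotational equilibrium, F × 5.08 = 1592, so F = 1592 / 5.08 = 313 N.

F ≈ 313 N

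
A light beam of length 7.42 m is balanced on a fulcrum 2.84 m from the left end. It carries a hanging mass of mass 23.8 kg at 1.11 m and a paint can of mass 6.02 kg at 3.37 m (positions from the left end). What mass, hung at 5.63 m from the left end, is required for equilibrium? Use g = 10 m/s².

m ≈ 13.6 kg

About the fulcrum (at 2.84 m from the left end):
Hanging mass: 23.8 × 10 = 238 N down at 1.11 m → arm 1.73 m, τ = 238 × 1.73 = 411.7 N·m counterclockwise.
Paint can: 6.02 × 10 = 60.2 N down at 3.37 m → arm 0.53 m, τ = 60.2 × 0.53 = 31.91 N·m clockwise.
Net moment of known loads = 379.8 N·m counterclockwise.
An unknown mass m at 5.63 m has arm 2.79 m; its moment is m·g·2.79 clockwise.
For rotational equilibrium, m × 10 × 2.79 = 379.8, so m = 379.8 / (10 × 2.79) = 13.6 kg.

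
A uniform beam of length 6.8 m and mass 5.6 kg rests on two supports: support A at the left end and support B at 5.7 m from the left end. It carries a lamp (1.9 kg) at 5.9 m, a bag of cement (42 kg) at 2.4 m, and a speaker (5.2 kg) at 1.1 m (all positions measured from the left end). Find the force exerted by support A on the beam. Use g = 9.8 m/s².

R_A ≈ 301 N

Choose support B as the axis so its reaction then has zero moment arm.
Beam weight: 5.6 × 9.8 = 54.88 N down at 3.4 m → arm 2.3 m, τ = 54.88 × 2.3 = 126.2 N·m counterclockwise.
Lamp: 1.9 × 9.8 = 18.62 N down at 5.9 m → arm 0.2 m, τ = 18.62 × 0.2 = 3.724 N·m clockwise.
Bag of cement: 42 × 9.8 = 411.6 N down at 2.4 m → arm 3.3 m, τ = 411.6 × 3.3 = 1358 N·m counterclockwise.
Speaker: 5.2 × 9.8 = 50.96 N down at 1.1 m → arm 4.6 m, τ = 50.96 × 4.6 = 234.4 N·m counterclockwise.
Net load moment about support B = 1715 N·m counterclockwise.
Reaction R at support A is upward at 0 m, arm 5.7 m → moment R × 5.7 clockwise.
For rotational equilibrium, R × 5.7 = 1715, so R = 301 N.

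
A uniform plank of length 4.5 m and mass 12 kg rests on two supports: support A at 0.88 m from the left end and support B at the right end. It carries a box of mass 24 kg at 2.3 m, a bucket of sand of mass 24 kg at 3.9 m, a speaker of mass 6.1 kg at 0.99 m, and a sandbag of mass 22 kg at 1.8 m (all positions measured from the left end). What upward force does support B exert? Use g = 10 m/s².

Take moments about support A.
Beam weight: 12 × 10 = 120 N down at 2.25 m → arm 1.37 m, τ = 120 × 1.37 = 164.4 N·m clockwise.
Box: 24 × 10 = 240 N down at 2.3 m → arm 1.42 m, τ = 240 × 1.42 = 340.8 N·m clockwise.
Bucket of sand: 24 × 10 = 240 N down at 3.9 m → arm 3.02 m, τ = 240 × 3.02 = 724.8 N·m clockwise.
Speaker: 6.1 × 10 = 61 N down at 0.99 m → arm 0.11 m, τ = 61 × 0.11 = 6.71 N·m clockwise.
Sandbag: 22 × 10 = 220 N down at 1.8 m → arm 0.92 m, τ = 220 × 0.92 = 202.4 N·m clockwise.
Net load moment about support A = 1439 N·m clockwise.
Reaction R at support B is upward at 4.5 m, arm 3.62 m → moment R × 3.62 counterclockwise.
Balancing moments: R × 3.62 = 1439, giving R = 398 N.

R_B ≈ 398 N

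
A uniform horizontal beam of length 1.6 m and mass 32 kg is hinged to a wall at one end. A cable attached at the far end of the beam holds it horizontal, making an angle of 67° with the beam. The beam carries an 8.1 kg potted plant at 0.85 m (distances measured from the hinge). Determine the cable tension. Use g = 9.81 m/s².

Take moments about the hinge.
Beam weight: 32 × 9.81 = 313.9 N down at 0.8 m → arm 0.8 m, τ = 313.9 × 0.8 = 251.1 N·m clockwise.
Potted plant: 8.1 × 9.81 = 79.46 N down at 0.85 m → arm 0.85 m, τ = 79.46 × 0.85 = 67.54 N·m clockwise.
Total clockwise load moment = 318.6 N·m.
The cable tension T acts at 1.6 m; only its component perpendicular to the beam, T sinθ, produces torque. sin 67° = 0.9205.
For rotational equilibrium, T × 1.6 × 0.9205 = 318.6, so T = 318.6 / 1.473 = 216 N.

T ≈ 216 N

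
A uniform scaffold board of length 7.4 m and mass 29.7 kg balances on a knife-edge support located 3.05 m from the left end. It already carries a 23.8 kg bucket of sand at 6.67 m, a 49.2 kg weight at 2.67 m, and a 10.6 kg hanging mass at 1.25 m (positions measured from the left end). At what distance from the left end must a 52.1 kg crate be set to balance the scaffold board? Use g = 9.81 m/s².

x ≈ 1.75 m from the left end

Choose the knife-edge support (at 3.05 m from the left end) as the axis so the support reaction has zero arm there.
Beam weight: 29.7 × 9.81 = 291.4 N down at 3.7 m → arm 0.65 m, τ = 291.4 × 0.65 = 189.4 N·m clockwise.
Bucket of sand: 23.8 × 9.81 = 233.5 N down at 6.67 m → arm 3.62 m, τ = 233.5 × 3.62 = 845.3 N·m clockwise.
Weight: 49.2 × 9.81 = 482.7 N down at 2.67 m → arm 0.38 m, τ = 482.7 × 0.38 = 183.4 N·m counterclockwise.
Hanging mass: 10.6 × 9.81 = 104 N down at 1.25 m → arm 1.8 m, τ = 104 × 1.8 = 187.2 N·m counterclockwise.
Net moment of existing loads = 664.1 N·m clockwise.
The crate weighs 52.1 × 9.81 = 511.1 N and must supply an equal counterclockwise moment, so its lever arm about the knife-edge support is 664.1 / 511.1 = 1.3 m.
That puts it at 3.05 − 1.3 = 1.75 m from the left end.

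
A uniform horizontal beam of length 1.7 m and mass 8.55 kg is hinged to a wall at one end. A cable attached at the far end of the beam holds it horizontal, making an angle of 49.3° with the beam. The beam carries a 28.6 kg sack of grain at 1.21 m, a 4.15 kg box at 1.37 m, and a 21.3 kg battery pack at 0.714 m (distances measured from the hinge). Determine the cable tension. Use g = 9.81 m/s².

Taking torques about the hinge:
Beam weight: 8.55 × 9.81 = 83.88 N down at 0.85 m → arm 0.85 m, τ = 83.88 × 0.85 = 71.3 N·m clockwise.
Sack of grain: 28.6 × 9.81 = 280.6 N down at 1.21 m → arm 1.21 m, τ = 280.6 × 1.21 = 339.5 N·m clockwise.
Box: 4.15 × 9.81 = 40.71 N down at 1.37 m → arm 1.37 m, τ = 40.71 × 1.37 = 55.77 N·m clockwise.
Battery pack: 21.3 × 9.81 = 209 N down at 0.714 m → arm 0.714 m, τ = 209 × 0.714 = 149.2 N·m clockwise.
Total clockwise load moment = 615.8 N·m.
The cable tension T acts at 1.7 m; only its component perpendicular to the beam, T sinθ, produces torque. sin 49.3° = 0.7581.
Στ = 0 ⇒ T × 1.7 × 0.7581 = 615.8 ⇒ T = 615.8 / 1.289 = 478 N.

T ≈ 478 N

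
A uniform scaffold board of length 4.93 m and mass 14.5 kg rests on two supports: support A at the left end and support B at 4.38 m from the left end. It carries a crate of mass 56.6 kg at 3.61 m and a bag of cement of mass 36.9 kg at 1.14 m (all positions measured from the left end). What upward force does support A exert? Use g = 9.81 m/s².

R_A ≈ 428 N

About support B:
Beam weight: 14.5 × 9.81 = 142.2 N down at 2.465 m → arm 1.915 m, τ = 142.2 × 1.915 = 272.3 N·m counterclockwise.
Crate: 56.6 × 9.81 = 555.2 N down at 3.61 m → arm 0.77 m, τ = 555.2 × 0.77 = 427.5 N·m counterclockwise.
Bag of cement: 36.9 × 9.81 = 362 N down at 1.14 m → arm 3.24 m, τ = 362 × 3.24 = 1173 N·m counterclockwise.
Net load moment about support B = 1873 N·m counterclockwise.
Reaction R at support A is upward at 0 m, arm 4.38 m → moment R × 4.38 clockwise.
Setting net torque to zero: R × 4.38 = 1873 → R = 428 N.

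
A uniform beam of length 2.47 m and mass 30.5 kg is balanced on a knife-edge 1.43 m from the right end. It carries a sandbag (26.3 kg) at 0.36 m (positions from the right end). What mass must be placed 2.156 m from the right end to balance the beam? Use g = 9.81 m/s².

m ≈ 47 kg

Choose the knife-edge (at 1.43 m from the right end) as the axis so the support reaction has zero arm there.
Beam weight: 30.5 × 9.81 = 299.2 N down at 1.235 m → arm 0.195 m, τ = 299.2 × 0.195 = 58.34 N·m clockwise.
Sandbag: 26.3 × 9.81 = 258 N down at 0.36 m → arm 1.07 m, τ = 258 × 1.07 = 276.1 N·m clockwise.
Net moment of known loads = 334.4 N·m clockwise.
An unknown mass m at 2.156 m has arm 0.726 m; its moment is m·g·0.726 counterclockwise.
Setting net torque to zero: m × 9.81 × 0.726 = 334.4 → m = 334.4 / (9.81 × 0.726) = 47 kg.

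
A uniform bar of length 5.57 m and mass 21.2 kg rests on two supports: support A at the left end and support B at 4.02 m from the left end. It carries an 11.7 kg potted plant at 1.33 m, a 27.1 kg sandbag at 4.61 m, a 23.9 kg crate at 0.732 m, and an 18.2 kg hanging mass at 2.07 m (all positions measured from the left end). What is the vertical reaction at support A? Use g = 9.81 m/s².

Taking torques about support B:
Beam weight: 21.2 × 9.81 = 208 N down at 2.785 m → arm 1.235 m, τ = 208 × 1.235 = 256.9 N·m counterclockwise.
Potted plant: 11.7 × 9.81 = 114.8 N down at 1.33 m → arm 2.69 m, τ = 114.8 × 2.69 = 308.8 N·m counterclockwise.
Sandbag: 27.1 × 9.81 = 265.9 N down at 4.61 m → arm 0.59 m, τ = 265.9 × 0.59 = 156.9 N·m clockwise.
Crate: 23.9 × 9.81 = 234.5 N down at 0.732 m → arm 3.288 m, τ = 234.5 × 3.288 = 771 N·m counterclockwise.
Hanging mass: 18.2 × 9.81 = 178.5 N down at 2.07 m → arm 1.95 m, τ = 178.5 × 1.95 = 348.1 N·m counterclockwise.
Net load moment about support B = 1528 N·m counterclockwise.
Reaction R at support A is upward at 0 m, arm 4.02 m → moment R × 4.02 clockwise.
For rotational equilibrium, R × 4.02 = 1528, so R = 380 N.

R_A ≈ 380 N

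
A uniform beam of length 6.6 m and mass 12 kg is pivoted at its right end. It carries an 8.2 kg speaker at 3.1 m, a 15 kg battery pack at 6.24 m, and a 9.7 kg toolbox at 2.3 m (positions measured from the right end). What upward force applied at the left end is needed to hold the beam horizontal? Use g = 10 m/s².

F ≈ 274 N

Taking torques about the right end:
Beam weight: 12 × 10 = 120 N down at 3.3 m → arm 3.3 m, τ = 120 × 3.3 = 396 N·m counterclockwise.
Speaker: 8.2 × 10 = 82 N down at 3.1 m → arm 3.1 m, τ = 82 × 3.1 = 254.2 N·m counterclockwise.
Battery pack: 15 × 10 = 150 N down at 6.24 m → arm 6.24 m, τ = 150 × 6.24 = 936 N·m counterclockwise.
Toolbox: 9.7 × 10 = 97 N down at 2.3 m → arm 2.3 m, τ = 97 × 2.3 = 223.1 N·m counterclockwise.
Net moment of the loads = 1809 N·m counterclockwise.
The upward force F acts at the left end, arm 6.6 m, giving F × 6.6 clockwise.
Στ = 0 ⇒ F × 6.6 = 1809 ⇒ F = 1809 / 6.6 = 274 N.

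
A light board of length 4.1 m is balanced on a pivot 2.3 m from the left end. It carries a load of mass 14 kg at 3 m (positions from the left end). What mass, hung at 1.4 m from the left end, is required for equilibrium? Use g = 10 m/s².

About the pivot (at 2.3 m from the left end):
Load: 14 × 10 = 140 N down at 3 m → arm 0.7 m, τ = 140 × 0.7 = 98 N·m clockwise.
Net moment of known loads = 98 N·m clockwise.
An unknown mass m at 1.4 m has arm 0.9 m; its moment is m·g·0.9 counterclockwise.
Balancing moments: m × 10 × 0.9 = 98, giving m = 98 / (10 × 0.9) = 10.9 kg.

m ≈ 10.9 kg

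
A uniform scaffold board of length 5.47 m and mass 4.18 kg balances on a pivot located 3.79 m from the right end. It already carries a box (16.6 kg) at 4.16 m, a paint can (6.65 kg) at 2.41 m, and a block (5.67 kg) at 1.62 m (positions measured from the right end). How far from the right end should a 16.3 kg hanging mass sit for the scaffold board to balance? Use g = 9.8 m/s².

x ≈ 5 m from the right end

About the pivot (at 3.79 m from the right end):
Beam weight: 4.18 × 9.8 = 40.96 N down at 2.735 m → arm 1.055 m, τ = 40.96 × 1.055 = 43.21 N·m clockwise.
Box: 16.6 × 9.8 = 162.7 N down at 4.16 m → arm 0.37 m, τ = 162.7 × 0.37 = 60.2 N·m counterclockwise.
Paint can: 6.65 × 9.8 = 65.17 N down at 2.41 m → arm 1.38 m, τ = 65.17 × 1.38 = 89.93 N·m clockwise.
Block: 5.67 × 9.8 = 55.57 N down at 1.62 m → arm 2.17 m, τ = 55.57 × 2.17 = 120.6 N·m clockwise.
Net moment of existing loads = 193.5 N·m clockwise.
The hanging mass weighs 16.3 × 9.8 = 159.7 N and must supply an equal counterclockwise moment, so its lever arm about the pivot is 193.5 / 159.7 = 1.21 m.
That puts it at 3.79 + 1.21 = 5 m from the right end.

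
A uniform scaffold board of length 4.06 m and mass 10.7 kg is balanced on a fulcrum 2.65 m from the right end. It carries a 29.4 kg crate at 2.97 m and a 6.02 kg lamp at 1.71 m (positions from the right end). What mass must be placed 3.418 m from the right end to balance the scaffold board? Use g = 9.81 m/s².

Choose the fulcrum (at 2.65 m from the right end) as the axis so the support reaction has zero arm there.
Beam weight: 10.7 × 9.81 = 105 N down at 2.03 m → arm 0.62 m, τ = 105 × 0.62 = 65.1 N·m clockwise.
Crate: 29.4 × 9.81 = 288.4 N down at 2.97 m → arm 0.32 m, τ = 288.4 × 0.32 = 92.29 N·m counterclockwise.
Lamp: 6.02 × 9.81 = 59.06 N down at 1.71 m → arm 0.94 m, τ = 59.06 × 0.94 = 55.52 N·m clockwise.
Net moment of known loads = 28.33 N·m clockwise.
An unknown mass m at 3.418 m has arm 0.768 m; its moment is m·g·0.768 counterclockwise.
Στ = 0 ⇒ m × 9.81 × 0.768 = 28.33 ⇒ m = 28.33 / (9.81 × 0.768) = 3.76 kg.

m ≈ 3.76 kg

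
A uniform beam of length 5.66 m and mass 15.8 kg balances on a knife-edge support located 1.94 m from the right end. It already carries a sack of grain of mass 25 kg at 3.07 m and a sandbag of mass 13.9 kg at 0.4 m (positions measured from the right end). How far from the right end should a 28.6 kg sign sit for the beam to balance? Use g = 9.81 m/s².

Sum moments about the knife-edge support (at 1.94 m from the right end) (the support reaction has zero arm there).
Beam weight: 15.8 × 9.81 = 155 N down at 2.83 m → arm 0.89 m, τ = 155 × 0.89 = 137.9 N·m counterclockwise.
Sack of grain: 25 × 9.81 = 245.2 N down at 3.07 m → arm 1.13 m, τ = 245.2 × 1.13 = 277.1 N·m counterclockwise.
Sandbag: 13.9 × 9.81 = 136.4 N down at 0.4 m → arm 1.54 m, τ = 136.4 × 1.54 = 210.1 N·m clockwise.
Net moment of existing loads = 204.9 N·m counterclockwise.
The sign weighs 28.6 × 9.81 = 280.6 N and must supply an equal clockwise moment, so its lever arm about the knife-edge support is 204.9 / 280.6 = 0.73 m.
That puts it at 1.94 − 0.73 = 1.21 m from the right end.

x ≈ 1.21 m from the right end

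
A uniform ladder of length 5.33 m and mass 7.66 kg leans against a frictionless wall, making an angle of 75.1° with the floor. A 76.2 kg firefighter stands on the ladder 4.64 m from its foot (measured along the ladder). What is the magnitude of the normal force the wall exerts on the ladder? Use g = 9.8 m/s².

N_wall ≈ 183 N

Take moments about the foot of the ladder.
Ladder weight 7.66×9.8 = 75.07 N acts at 2.665 m along the ladder; its horizontal arm is 2.665·cos75.1° = 0.6853 m → τ = 51.45 N·m clockwise.
Firefighter: 76.2×9.8 = 746.8 N at 4.64 m → arm 1.193 m → τ = 890.9 N·m clockwise.
Wall normal N acts horizontally at the top; its moment arm is the height L sinθ = 5.33·sin75.1° = 5.151 m, counterclockwise.
Στ = 0 ⇒ N × 5.151 = 942.4 ⇒ N = 183 N.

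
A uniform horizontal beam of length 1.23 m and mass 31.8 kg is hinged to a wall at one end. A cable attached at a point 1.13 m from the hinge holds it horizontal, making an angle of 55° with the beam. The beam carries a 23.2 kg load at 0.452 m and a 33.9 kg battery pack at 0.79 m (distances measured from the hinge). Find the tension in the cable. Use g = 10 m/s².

About the hinge:
Beam weight: 31.8 × 10 = 318 N down at 0.615 m → arm 0.615 m, τ = 318 × 0.615 = 195.6 N·m clockwise.
Load: 23.2 × 10 = 232 N down at 0.452 m → arm 0.452 m, τ = 232 × 0.452 = 104.9 N·m clockwise.
Battery pack: 33.9 × 10 = 339 N down at 0.79 m → arm 0.79 m, τ = 339 × 0.79 = 267.8 N·m clockwise.
Total clockwise load moment = 568.3 N·m.
The cable tension T acts at 1.13 m; only its component perpendicular to the beam, T sinθ, produces torque. sin 55° = 0.8192.
For rotational equilibrium, T × 1.13 × 0.8192 = 568.3, so T = 568.3 / 0.9257 = 614 N.

T ≈ 614 N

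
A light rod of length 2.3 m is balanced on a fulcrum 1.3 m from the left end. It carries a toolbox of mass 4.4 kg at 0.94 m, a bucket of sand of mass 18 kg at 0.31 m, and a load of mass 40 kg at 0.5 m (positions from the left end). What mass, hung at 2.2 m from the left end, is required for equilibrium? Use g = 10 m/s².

m ≈ 57.1 kg

Sum moments about the fulcrum (at 1.3 m from the left end) (the support reaction has zero arm there).
Toolbox: 4.4 × 10 = 44 N down at 0.94 m → arm 0.36 m, τ = 44 × 0.36 = 15.84 N·m counterclockwise.
Bucket of sand: 18 × 10 = 180 N down at 0.31 m → arm 0.99 m, τ = 180 × 0.99 = 178.2 N·m counterclockwise.
Load: 40 × 10 = 400 N down at 0.5 m → arm 0.8 m, τ = 400 × 0.8 = 320 N·m counterclockwise.
Net moment of known loads = 514 N·m counterclockwise.
An unknown mass m at 2.2 m has arm 0.9 m; its moment is m·g·0.9 clockwise.
Στ = 0 ⇒ m × 10 × 0.9 = 514 ⇒ m = 514 / (10 × 0.9) = 57.1 kg.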